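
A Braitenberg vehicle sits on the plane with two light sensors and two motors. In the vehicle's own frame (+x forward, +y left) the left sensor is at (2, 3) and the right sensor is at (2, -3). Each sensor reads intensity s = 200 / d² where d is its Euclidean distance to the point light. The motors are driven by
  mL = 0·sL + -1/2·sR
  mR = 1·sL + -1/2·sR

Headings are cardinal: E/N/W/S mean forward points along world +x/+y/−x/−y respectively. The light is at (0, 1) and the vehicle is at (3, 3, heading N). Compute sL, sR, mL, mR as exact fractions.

left sensor world pos  = (0, 5); dL² = 16
right sensor world pos = (6, 5); dR² = 52
sL = 200/16 = 25/2
sR = 200/52 = 50/13
mL = 0·sL + -1/2·sR = -25/13
mR = 1·sL + -1/2·sR = 275/26

25/2 50/13 -25/13 275/26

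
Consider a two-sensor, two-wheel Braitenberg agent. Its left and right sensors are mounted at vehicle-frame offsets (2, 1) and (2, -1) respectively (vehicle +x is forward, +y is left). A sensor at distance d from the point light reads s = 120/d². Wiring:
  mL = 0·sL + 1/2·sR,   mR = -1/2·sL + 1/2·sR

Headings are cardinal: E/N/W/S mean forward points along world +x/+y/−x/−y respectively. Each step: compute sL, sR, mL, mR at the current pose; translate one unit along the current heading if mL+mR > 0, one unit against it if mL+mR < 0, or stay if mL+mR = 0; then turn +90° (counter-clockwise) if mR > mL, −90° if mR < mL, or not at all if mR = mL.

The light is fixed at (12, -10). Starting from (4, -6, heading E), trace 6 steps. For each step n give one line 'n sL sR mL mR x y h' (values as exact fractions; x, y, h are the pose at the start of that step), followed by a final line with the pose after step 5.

0 120/61 8/3 4/3 64/183 4 -6 E
1 3 30/17 15/17 -21/34 5 -6 S
2 24/17 120/97 60/97 -144/1649 5 -7 W
3 60/53 60/37 30/37 480/1961 4 -7 N
4 120/61 8/3 4/3 64/183 4 -6 E
5 3 30/17 15/17 -21/34 5 -6 S
final 5 -7 W

n=0: pose=(4,-6,E); sL=120/61, sR=8/3; mL=4/3, mR=64/183; mL+mR=308/183 → advance +1; mR−mL=-60/61 → turn -1·90°
n=1: pose=(5,-6,S); sL=3, sR=30/17; mL=15/17, mR=-21/34; mL+mR=9/34 → advance +1; mR−mL=-3/2 → turn -1·90°
n=2: pose=(5,-7,W); sL=24/17, sR=120/97; mL=60/97, mR=-144/1649; mL+mR=876/1649 → advance +1; mR−mL=-12/17 → turn -1·90°
n=3: pose=(4,-7,N); sL=60/53, sR=60/37; mL=30/37, mR=480/1961; mL+mR=2070/1961 → advance +1; mR−mL=-30/53 → turn -1·90°
n=4: pose=(4,-6,E); sL=120/61, sR=8/3; mL=4/3, mR=64/183; mL+mR=308/183 → advance +1; mR−mL=-60/61 → turn -1·90°
n=5: pose=(5,-6,S); sL=3, sR=30/17; mL=15/17, mR=-21/34; mL+mR=9/34 → advance +1; mR−mL=-3/2 → turn -1·90°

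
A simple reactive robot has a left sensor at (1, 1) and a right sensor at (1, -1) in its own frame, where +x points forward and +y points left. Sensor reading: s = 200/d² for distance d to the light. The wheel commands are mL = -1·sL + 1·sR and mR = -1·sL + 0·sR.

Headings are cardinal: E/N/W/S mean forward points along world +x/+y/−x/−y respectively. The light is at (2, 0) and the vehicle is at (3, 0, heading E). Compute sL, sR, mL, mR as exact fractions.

left sensor world pos  = (4, 1); dL² = 5
right sensor world pos = (4, -1); dR² = 5
sL = 200/5 = 40
sR = 200/5 = 40
mL = -1·sL + 1·sR = 0
mR = -1·sL + 0·sR = -40

40 40 0 -40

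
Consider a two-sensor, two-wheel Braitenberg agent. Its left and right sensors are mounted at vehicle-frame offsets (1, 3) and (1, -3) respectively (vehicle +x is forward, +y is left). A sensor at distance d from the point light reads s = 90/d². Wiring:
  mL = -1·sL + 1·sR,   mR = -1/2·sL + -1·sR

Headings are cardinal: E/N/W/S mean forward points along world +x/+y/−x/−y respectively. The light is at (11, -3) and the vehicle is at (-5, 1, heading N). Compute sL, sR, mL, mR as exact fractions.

left sensor world pos  = (-8, 2); dL² = 386
right sensor world pos = (-2, 2); dR² = 194
sL = 90/386 = 45/193
sR = 90/194 = 45/97
mL = -1·sL + 1·sR = 4320/18721
mR = -1/2·sL + -1·sR = -21735/37442

45/193 45/97 4320/18721 -21735/37442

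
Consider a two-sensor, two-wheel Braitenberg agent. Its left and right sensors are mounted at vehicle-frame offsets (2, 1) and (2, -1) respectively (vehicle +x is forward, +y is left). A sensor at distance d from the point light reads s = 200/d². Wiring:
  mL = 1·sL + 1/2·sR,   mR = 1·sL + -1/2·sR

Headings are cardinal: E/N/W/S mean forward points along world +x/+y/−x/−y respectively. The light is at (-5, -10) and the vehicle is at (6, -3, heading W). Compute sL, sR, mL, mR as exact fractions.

200/117 40/29 8140/3393 3460/3393

left sensor world pos  = (4, -4); dL² = 117
right sensor world pos = (4, -2); dR² = 145
sL = 200/117 = 200/117
sR = 200/145 = 40/29
mL = 1·sL + 1/2·sR = 8140/3393
mR = 1·sL + -1/2·sR = 3460/3393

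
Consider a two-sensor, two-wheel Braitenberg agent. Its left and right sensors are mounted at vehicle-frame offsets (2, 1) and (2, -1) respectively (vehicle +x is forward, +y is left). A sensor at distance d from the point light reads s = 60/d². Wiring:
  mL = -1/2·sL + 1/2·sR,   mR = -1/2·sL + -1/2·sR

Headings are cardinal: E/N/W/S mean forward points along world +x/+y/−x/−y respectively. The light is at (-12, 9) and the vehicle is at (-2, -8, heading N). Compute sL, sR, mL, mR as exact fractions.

left sensor world pos  = (-3, -6); dL² = 306
right sensor world pos = (-1, -6); dR² = 346
sL = 60/306 = 10/51
sR = 60/346 = 30/173
mL = -1/2·sL + 1/2·sR = -100/8823
mR = -1/2·sL + -1/2·sR = -1630/8823

10/51 30/173 -100/8823 -1630/8823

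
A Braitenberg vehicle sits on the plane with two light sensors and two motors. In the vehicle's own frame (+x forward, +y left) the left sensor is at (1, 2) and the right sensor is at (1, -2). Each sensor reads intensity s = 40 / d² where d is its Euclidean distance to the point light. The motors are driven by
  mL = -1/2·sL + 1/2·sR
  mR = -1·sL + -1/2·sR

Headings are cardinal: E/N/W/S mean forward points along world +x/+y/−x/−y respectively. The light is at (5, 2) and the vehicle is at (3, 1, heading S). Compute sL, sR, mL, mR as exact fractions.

left sensor world pos  = (5, 0); dL² = 4
right sensor world pos = (1, 0); dR² = 20
sL = 40/4 = 10
sR = 40/20 = 2
mL = -1/2·sL + 1/2·sR = -4
mR = -1·sL + -1/2·sR = -11

10 2 -4 -11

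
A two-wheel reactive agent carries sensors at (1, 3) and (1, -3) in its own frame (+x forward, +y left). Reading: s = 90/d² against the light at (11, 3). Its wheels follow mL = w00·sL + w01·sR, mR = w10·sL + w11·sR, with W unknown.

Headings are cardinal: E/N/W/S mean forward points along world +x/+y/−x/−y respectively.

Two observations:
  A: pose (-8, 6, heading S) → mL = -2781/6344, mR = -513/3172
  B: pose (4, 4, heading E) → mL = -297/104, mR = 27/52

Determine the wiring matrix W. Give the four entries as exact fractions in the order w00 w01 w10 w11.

-1 -1/2 -1 1

obs A: pose=(-8,6,S) → sL=9/26, sR=45/244, mL=-2781/6344, mR=-513/3172
obs B: pose=(4,4,E) → sL=45/26, sR=9/4, mL=-297/104, mR=27/52
sensor matrix S = [[9/26, 45/244], [45/26, 9/4]]; det S = 729/1586
solve [mL_A; mL_B] = S·[w00; w01] and [mR_A; mR_B] = S·[w10; w11]:
  w00 = -1, w01 = -1/2, w10 = -1, w11 = 1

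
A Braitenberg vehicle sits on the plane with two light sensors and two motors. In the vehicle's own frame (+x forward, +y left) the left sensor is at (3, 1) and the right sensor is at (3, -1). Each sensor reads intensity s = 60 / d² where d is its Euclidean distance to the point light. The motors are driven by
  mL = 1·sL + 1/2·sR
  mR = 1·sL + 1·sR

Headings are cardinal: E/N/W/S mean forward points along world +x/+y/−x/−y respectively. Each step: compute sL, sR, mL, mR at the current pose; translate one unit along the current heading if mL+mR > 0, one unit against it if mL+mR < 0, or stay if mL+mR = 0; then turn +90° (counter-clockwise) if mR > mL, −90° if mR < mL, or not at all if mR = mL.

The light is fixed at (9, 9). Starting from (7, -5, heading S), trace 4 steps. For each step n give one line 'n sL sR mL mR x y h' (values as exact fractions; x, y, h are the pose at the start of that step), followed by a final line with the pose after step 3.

0 6/29 30/149 1329/4321 1764/4321 7 -5 S
1 60/197 60/257 21330/50629 27240/50629 7 -6 E
2 15/37 5/12 545/888 365/444 8 -6 N
3 60/241 12/37 3666/8917 5112/8917 8 -5 W
final 7 -5 S

n=0: pose=(7,-5,S); sL=6/29, sR=30/149; mL=1329/4321, mR=1764/4321; mL+mR=3093/4321 → advance +1; mR−mL=15/149 → turn +1·90°
n=1: pose=(7,-6,E); sL=60/197, sR=60/257; mL=21330/50629, mR=27240/50629; mL+mR=48570/50629 → advance +1; mR−mL=30/257 → turn +1·90°
n=2: pose=(8,-6,N); sL=15/37, sR=5/12; mL=545/888, mR=365/444; mL+mR=425/296 → advance +1; mR−mL=5/24 → turn +1·90°
n=3: pose=(8,-5,W); sL=60/241, sR=12/37; mL=3666/8917, mR=5112/8917; mL+mR=8778/8917 → advance +1; mR−mL=6/37 → turn +1·90°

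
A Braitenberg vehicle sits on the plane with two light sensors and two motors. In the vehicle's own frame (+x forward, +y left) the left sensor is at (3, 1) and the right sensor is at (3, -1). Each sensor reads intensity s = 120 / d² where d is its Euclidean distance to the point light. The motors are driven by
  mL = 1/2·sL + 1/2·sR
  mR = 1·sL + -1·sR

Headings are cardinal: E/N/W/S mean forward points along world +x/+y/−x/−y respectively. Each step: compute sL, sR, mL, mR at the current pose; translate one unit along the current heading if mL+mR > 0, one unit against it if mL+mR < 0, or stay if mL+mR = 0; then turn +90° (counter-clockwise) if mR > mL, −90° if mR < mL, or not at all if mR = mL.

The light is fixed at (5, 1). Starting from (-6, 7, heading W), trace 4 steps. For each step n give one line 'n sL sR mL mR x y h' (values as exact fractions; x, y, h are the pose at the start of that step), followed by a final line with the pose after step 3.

0 120/221 24/49 5592/10829 576/10829 -6 7 W
1 12/25 60/101 1356/2525 -288/2525 -7 7 N
2 24/29 40/39 1048/1131 -224/1131 -7 8 E
3 30/29 3/4 207/232 33/116 -6 8 S
final -6 7 W

n=0: pose=(-6,7,W); sL=120/221, sR=24/49; mL=5592/10829, mR=576/10829; mL+mR=6168/10829 → advance +1; mR−mL=-5016/10829 → turn -1·90°
n=1: pose=(-7,7,N); sL=12/25, sR=60/101; mL=1356/2525, mR=-288/2525; mL+mR=1068/2525 → advance +1; mR−mL=-1644/2525 → turn -1·90°
n=2: pose=(-7,8,E); sL=24/29, sR=40/39; mL=1048/1131, mR=-224/1131; mL+mR=824/1131 → advance +1; mR−mL=-424/377 → turn -1·90°
n=3: pose=(-6,8,S); sL=30/29, sR=3/4; mL=207/232, mR=33/116; mL+mR=273/232 → advance +1; mR−mL=-141/232 → turn -1·90°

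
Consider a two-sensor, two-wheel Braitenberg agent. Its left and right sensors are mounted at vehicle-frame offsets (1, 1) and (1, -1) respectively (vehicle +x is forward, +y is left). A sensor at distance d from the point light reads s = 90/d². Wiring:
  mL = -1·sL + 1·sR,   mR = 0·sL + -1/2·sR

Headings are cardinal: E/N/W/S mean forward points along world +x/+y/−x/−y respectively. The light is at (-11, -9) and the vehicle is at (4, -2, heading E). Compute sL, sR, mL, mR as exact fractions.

left sensor world pos  = (5, -1); dL² = 320
right sensor world pos = (5, -3); dR² = 292
sL = 90/320 = 9/32
sR = 90/292 = 45/146
mL = -1·sL + 1·sR = 63/2336
mR = 0·sL + -1/2·sR = -45/292

9/32 45/146 63/2336 -45/292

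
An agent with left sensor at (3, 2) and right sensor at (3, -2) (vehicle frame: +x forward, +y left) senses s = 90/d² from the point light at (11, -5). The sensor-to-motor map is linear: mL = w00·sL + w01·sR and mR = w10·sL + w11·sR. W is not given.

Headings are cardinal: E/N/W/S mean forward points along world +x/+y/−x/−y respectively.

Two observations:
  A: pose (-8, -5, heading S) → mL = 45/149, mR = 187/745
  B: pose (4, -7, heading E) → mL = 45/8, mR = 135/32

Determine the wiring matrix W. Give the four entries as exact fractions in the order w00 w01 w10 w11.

obs A: pose=(-8,-5,S) → sL=45/149, sR=1/5, mL=45/149, mR=187/745
obs B: pose=(4,-7,E) → sL=45/8, sR=45/16, mL=45/8, mR=135/32
sensor matrix S = [[45/149, 1/5], [45/8, 45/16]]; det S = -657/2384
solve [mL_A; mL_B] = S·[w00; w01] and [mR_A; mR_B] = S·[w10; w11]:
  w00 = 1, w01 = 0, w10 = 1/2, w11 = 1/2

1 0 1/2 1/2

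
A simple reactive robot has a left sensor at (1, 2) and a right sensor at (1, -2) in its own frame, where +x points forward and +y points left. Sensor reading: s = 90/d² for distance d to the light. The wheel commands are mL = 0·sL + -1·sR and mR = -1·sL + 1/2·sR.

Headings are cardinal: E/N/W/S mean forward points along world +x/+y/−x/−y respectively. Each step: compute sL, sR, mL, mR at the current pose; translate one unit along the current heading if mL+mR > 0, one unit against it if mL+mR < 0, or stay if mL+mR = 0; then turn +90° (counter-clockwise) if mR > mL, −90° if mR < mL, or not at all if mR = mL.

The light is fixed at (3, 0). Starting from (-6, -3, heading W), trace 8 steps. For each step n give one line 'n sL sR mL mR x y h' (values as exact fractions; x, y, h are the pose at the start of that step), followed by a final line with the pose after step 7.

0 18/25 90/101 -90/101 -693/2525 -6 -3 W
1 45/26 45/58 -45/58 -2025/1508 -5 -3 S
2 90/97 10/9 -10/9 -325/873 -5 -2 W
3 45/17 1 -1 -73/34 -4 -2 S
4 90/73 18/13 -18/13 -513/949 -4 -1 W
5 9/2 45/34 -45/34 -261/68 -3 -1 S
6 90/53 90/53 -90/53 -45/53 -3 0 W
7 9 9/5 -9/5 -81/10 -2 0 S
final -2 1 W

n=0: pose=(-6,-3,W); sL=18/25, sR=90/101; mL=-90/101, mR=-693/2525; mL+mR=-2943/2525 → advance -1; mR−mL=1557/2525 → turn +1·90°
n=1: pose=(-5,-3,S); sL=45/26, sR=45/58; mL=-45/58, mR=-2025/1508; mL+mR=-3195/1508 → advance -1; mR−mL=-855/1508 → turn -1·90°
n=2: pose=(-5,-2,W); sL=90/97, sR=10/9; mL=-10/9, mR=-325/873; mL+mR=-1295/873 → advance -1; mR−mL=215/291 → turn +1·90°
n=3: pose=(-4,-2,S); sL=45/17, sR=1; mL=-1, mR=-73/34; mL+mR=-107/34 → advance -1; mR−mL=-39/34 → turn -1·90°
n=4: pose=(-4,-1,W); sL=90/73, sR=18/13; mL=-18/13, mR=-513/949; mL+mR=-1827/949 → advance -1; mR−mL=801/949 → turn +1·90°
n=5: pose=(-3,-1,S); sL=9/2, sR=45/34; mL=-45/34, mR=-261/68; mL+mR=-351/68 → advance -1; mR−mL=-171/68 → turn -1·90°
n=6: pose=(-3,0,W); sL=90/53, sR=90/53; mL=-90/53, mR=-45/53; mL+mR=-135/53 → advance -1; mR−mL=45/53 → turn +1·90°
n=7: pose=(-2,0,S); sL=9, sR=9/5; mL=-9/5, mR=-81/10; mL+mR=-99/10 → advance -1; mR−mL=-63/10 → turn -1·90°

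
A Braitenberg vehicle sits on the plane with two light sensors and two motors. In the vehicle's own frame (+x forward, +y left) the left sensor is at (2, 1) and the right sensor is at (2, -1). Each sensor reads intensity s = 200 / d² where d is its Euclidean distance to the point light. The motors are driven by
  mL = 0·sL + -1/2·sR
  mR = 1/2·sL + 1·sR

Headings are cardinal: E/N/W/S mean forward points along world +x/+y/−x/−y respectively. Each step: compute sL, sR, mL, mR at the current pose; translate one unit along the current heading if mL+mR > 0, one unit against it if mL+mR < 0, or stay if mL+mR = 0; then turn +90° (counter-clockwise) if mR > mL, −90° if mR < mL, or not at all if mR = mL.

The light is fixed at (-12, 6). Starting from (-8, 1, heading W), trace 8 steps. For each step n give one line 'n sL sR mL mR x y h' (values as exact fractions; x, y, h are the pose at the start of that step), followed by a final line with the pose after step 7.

n=0: pose=(-8,1,W); sL=5, sR=10; mL=-5, mR=25/2; mL+mR=15/2 → advance +1; mR−mL=35/2 → turn +1·90°
n=1: pose=(-9,1,S); sL=40/13, sR=200/53; mL=-100/53, mR=3660/689; mL+mR=2360/689 → advance +1; mR−mL=4960/689 → turn +1·90°
n=2: pose=(-9,0,E); sL=4, sR=100/37; mL=-50/37, mR=174/37; mL+mR=124/37 → advance +1; mR−mL=224/37 → turn +1·90°
n=3: pose=(-8,0,N); sL=8, sR=200/41; mL=-100/41, mR=364/41; mL+mR=264/41 → advance +1; mR−mL=464/41 → turn +1·90°
n=4: pose=(-8,1,W); sL=5, sR=10; mL=-5, mR=25/2; mL+mR=15/2 → advance +1; mR−mL=35/2 → turn +1·90°
n=5: pose=(-9,1,S); sL=40/13, sR=200/53; mL=-100/53, mR=3660/689; mL+mR=2360/689 → advance +1; mR−mL=4960/689 → turn +1·90°
n=6: pose=(-9,0,E); sL=4, sR=100/37; mL=-50/37, mR=174/37; mL+mR=124/37 → advance +1; mR−mL=224/37 → turn +1·90°
n=7: pose=(-8,0,N); sL=8, sR=200/41; mL=-100/41, mR=364/41; mL+mR=264/41 → advance +1; mR−mL=464/41 → turn +1·90°

0 5 10 -5 25/2 -8 1 W
1 40/13 200/53 -100/53 3660/689 -9 1 S
2 4 100/37 -50/37 174/37 -9 0 E
3 8 200/41 -100/41 364/41 -8 0 N
4 5 10 -5 25/2 -8 1 W
5 40/13 200/53 -100/53 3660/689 -9 1 S
6 4 100/37 -50/37 174/37 -9 0 E
7 8 200/41 -100/41 364/41 -8 0 N
final -8 1 W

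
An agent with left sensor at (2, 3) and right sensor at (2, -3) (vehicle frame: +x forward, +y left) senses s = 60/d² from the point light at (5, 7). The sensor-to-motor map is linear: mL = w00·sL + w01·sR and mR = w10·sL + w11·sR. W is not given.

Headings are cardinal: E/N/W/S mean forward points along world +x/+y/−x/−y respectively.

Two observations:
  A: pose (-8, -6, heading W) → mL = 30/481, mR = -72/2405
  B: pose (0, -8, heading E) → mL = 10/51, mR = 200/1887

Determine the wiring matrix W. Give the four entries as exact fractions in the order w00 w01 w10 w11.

obs A: pose=(-8,-6,W) → sL=60/481, sR=12/65, mL=30/481, mR=-72/2405
obs B: pose=(0,-8,E) → sL=20/51, sR=20/111, mL=10/51, mR=200/1887
sensor matrix S = [[60/481, 12/65], [20/51, 20/111]]; det S = -15104/302549
solve [mL_A; mL_B] = S·[w00; w01] and [mR_A; mR_B] = S·[w10; w11]:
  w00 = 1/2, w01 = 0, w10 = 1/2, w11 = -1/2

1/2 0 1/2 -1/2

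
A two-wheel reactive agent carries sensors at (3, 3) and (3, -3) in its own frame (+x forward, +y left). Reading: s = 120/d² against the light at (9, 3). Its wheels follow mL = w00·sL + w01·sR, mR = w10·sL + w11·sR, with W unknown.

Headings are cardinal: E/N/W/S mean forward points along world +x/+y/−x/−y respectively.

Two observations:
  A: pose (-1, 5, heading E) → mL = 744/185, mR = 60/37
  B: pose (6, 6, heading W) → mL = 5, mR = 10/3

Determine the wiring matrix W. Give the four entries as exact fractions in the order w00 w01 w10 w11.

obs A: pose=(-1,5,E) → sL=60/37, sR=12/5, mL=744/185, mR=60/37
obs B: pose=(6,6,W) → sL=10/3, sR=5/3, mL=5, mR=10/3
sensor matrix S = [[60/37, 12/5], [10/3, 5/3]]; det S = -196/37
solve [mL_A; mL_B] = S·[w00; w01] and [mR_A; mR_B] = S·[w10; w11]:
  w00 = 1, w01 = 1, w10 = 1, w11 = 0

1 1 1 0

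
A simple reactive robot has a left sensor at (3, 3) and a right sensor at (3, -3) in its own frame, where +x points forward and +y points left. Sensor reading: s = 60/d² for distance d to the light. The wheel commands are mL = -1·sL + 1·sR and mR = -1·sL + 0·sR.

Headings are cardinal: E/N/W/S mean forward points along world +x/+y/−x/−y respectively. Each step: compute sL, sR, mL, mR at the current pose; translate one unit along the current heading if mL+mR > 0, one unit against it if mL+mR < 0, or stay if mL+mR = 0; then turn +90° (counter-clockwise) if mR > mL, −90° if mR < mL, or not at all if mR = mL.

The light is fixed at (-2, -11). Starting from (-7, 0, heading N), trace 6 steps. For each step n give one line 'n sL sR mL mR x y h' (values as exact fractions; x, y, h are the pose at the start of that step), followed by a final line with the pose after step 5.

n=0: pose=(-7,0,N); sL=3/13, sR=3/10; mL=9/130, mR=-3/13; mL+mR=-21/130 → advance -1; mR−mL=-3/10 → turn -1·90°
n=1: pose=(-7,-1,E); sL=60/173, sR=60/53; mL=7200/9169, mR=-60/173; mL+mR=4020/9169 → advance +1; mR−mL=-60/53 → turn -1·90°
n=2: pose=(-6,-1,S); sL=6/5, sR=30/49; mL=-144/245, mR=-6/5; mL+mR=-438/245 → advance -1; mR−mL=-30/49 → turn -1·90°
n=3: pose=(-6,0,W); sL=60/113, sR=12/49; mL=-1584/5537, mR=-60/113; mL+mR=-4524/5537 → advance -1; mR−mL=-12/49 → turn -1·90°
n=4: pose=(-5,0,N); sL=15/58, sR=15/49; mL=135/2842, mR=-15/58; mL+mR=-300/1421 → advance -1; mR−mL=-15/49 → turn -1·90°
n=5: pose=(-5,-1,E); sL=60/169, sR=60/49; mL=7200/8281, mR=-60/169; mL+mR=4260/8281 → advance +1; mR−mL=-60/49 → turn -1·90°

0 3/13 3/10 9/130 -3/13 -7 0 N
1 60/173 60/53 7200/9169 -60/173 -7 -1 E
2 6/5 30/49 -144/245 -6/5 -6 -1 S
3 60/113 12/49 -1584/5537 -60/113 -6 0 W
4 15/58 15/49 135/2842 -15/58 -5 0 N
5 60/169 60/49 7200/8281 -60/169 -5 -1 E
final -4 -1 S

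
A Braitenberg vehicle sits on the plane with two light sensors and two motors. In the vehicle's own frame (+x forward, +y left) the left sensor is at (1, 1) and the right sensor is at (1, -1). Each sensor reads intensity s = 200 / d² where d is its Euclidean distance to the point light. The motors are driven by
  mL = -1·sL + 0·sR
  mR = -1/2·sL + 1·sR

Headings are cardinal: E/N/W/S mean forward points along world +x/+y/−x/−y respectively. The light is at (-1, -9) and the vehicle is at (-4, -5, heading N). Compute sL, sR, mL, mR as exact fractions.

200/41 200/29 -200/41 5300/1189

left sensor world pos  = (-5, -4); dL² = 41
right sensor world pos = (-3, -4); dR² = 29
sL = 200/41 = 200/41
sR = 200/29 = 200/29
mL = -1·sL + 0·sR = -200/41
mR = -1/2·sL + 1·sR = 5300/1189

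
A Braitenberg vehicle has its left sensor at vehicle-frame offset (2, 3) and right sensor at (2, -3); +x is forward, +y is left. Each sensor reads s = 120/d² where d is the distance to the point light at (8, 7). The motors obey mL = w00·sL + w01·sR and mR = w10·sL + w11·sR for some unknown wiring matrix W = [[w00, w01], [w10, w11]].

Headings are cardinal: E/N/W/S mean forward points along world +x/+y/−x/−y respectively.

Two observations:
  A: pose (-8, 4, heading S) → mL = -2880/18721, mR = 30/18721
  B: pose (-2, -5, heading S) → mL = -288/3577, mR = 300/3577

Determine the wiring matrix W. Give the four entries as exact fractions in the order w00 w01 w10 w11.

obs A: pose=(-8,4,S) → sL=60/97, sR=60/193, mL=-2880/18721, mR=30/18721
obs B: pose=(-2,-5,S) → sL=24/49, sR=24/73, mL=-288/3577, mR=300/3577
sensor matrix S = [[60/97, 60/193], [24/49, 24/73]]; det S = 3421440/66965017
solve [mL_A; mL_B] = S·[w00; w01] and [mR_A; mR_B] = S·[w10; w11]:
  w00 = -1/2, w01 = 1/2, w10 = -1/2, w11 = 1

-1/2 1/2 -1/2 1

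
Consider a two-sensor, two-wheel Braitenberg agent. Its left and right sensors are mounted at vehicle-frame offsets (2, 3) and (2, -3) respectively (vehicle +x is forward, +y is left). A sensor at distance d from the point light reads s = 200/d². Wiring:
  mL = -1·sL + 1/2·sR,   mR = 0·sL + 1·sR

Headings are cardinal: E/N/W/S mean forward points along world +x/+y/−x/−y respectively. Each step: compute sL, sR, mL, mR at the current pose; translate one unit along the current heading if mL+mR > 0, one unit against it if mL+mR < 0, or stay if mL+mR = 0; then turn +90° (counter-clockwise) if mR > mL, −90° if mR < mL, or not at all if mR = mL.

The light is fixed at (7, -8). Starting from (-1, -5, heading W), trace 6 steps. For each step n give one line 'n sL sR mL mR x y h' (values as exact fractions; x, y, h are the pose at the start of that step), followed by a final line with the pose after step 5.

0 2 25/17 -43/34 25/17 -1 -5 W
1 200/37 40/29 -5060/1073 40/29 -2 -5 S
2 100/49 4 -2/49 4 -2 -4 E
3 200/157 200/61 3500/9577 200/61 -1 -4 N
4 25/13 50/41 -700/533 50/41 -1 -3 W
5 8 200/109 -772/109 200/109 0 -3 S
final 0 -2 E

n=0: pose=(-1,-5,W); sL=2, sR=25/17; mL=-43/34, mR=25/17; mL+mR=7/34 → advance +1; mR−mL=93/34 → turn +1·90°
n=1: pose=(-2,-5,S); sL=200/37, sR=40/29; mL=-5060/1073, mR=40/29; mL+mR=-3580/1073 → advance -1; mR−mL=6540/1073 → turn +1·90°
n=2: pose=(-2,-4,E); sL=100/49, sR=4; mL=-2/49, mR=4; mL+mR=194/49 → advance +1; mR−mL=198/49 → turn +1·90°
n=3: pose=(-1,-4,N); sL=200/157, sR=200/61; mL=3500/9577, mR=200/61; mL+mR=34900/9577 → advance +1; mR−mL=27900/9577 → turn +1·90°
n=4: pose=(-1,-3,W); sL=25/13, sR=50/41; mL=-700/533, mR=50/41; mL+mR=-50/533 → advance -1; mR−mL=1350/533 → turn +1·90°
n=5: pose=(0,-3,S); sL=8, sR=200/109; mL=-772/109, mR=200/109; mL+mR=-572/109 → advance -1; mR−mL=972/109 → turn +1·90°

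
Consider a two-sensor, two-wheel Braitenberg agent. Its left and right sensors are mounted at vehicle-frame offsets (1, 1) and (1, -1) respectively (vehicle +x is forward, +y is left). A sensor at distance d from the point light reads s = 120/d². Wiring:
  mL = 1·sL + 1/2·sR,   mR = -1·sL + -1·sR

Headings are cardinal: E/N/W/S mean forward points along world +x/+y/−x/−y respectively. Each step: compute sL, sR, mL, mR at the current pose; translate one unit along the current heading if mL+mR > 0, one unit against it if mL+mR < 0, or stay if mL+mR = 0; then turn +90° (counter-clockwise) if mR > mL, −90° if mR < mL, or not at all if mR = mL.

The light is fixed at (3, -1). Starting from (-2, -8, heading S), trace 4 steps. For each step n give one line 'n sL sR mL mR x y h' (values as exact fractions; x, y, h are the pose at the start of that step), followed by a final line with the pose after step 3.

0 3/2 6/5 21/10 -27/10 -2 -8 S
1 24/17 120/61 2484/1037 -3504/1037 -2 -7 W
2 12/5 60/17 354/85 -504/85 -1 -7 N
3 8/3 120/73 764/219 -944/219 -1 -8 E
final -2 -8 S

n=0: pose=(-2,-8,S); sL=3/2, sR=6/5; mL=21/10, mR=-27/10; mL+mR=-3/5 → advance -1; mR−mL=-24/5 → turn -1·90°
n=1: pose=(-2,-7,W); sL=24/17, sR=120/61; mL=2484/1037, mR=-3504/1037; mL+mR=-60/61 → advance -1; mR−mL=-5988/1037 → turn -1·90°
n=2: pose=(-1,-7,N); sL=12/5, sR=60/17; mL=354/85, mR=-504/85; mL+mR=-30/17 → advance -1; mR−mL=-858/85 → turn -1·90°
n=3: pose=(-1,-8,E); sL=8/3, sR=120/73; mL=764/219, mR=-944/219; mL+mR=-60/73 → advance -1; mR−mL=-1708/219 → turn -1·90°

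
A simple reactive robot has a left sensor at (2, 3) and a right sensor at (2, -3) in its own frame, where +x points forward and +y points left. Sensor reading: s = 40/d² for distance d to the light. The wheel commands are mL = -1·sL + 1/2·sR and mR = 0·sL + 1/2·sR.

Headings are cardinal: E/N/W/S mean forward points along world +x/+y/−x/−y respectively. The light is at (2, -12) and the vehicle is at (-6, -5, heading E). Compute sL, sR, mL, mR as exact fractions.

5/17 10/13 20/221 5/13

left sensor world pos  = (-4, -2); dL² = 136
right sensor world pos = (-4, -8); dR² = 52
sL = 40/136 = 5/17
sR = 40/52 = 10/13
mL = -1·sL + 1/2·sR = 20/221
mR = 0·sL + 1/2·sR = 5/13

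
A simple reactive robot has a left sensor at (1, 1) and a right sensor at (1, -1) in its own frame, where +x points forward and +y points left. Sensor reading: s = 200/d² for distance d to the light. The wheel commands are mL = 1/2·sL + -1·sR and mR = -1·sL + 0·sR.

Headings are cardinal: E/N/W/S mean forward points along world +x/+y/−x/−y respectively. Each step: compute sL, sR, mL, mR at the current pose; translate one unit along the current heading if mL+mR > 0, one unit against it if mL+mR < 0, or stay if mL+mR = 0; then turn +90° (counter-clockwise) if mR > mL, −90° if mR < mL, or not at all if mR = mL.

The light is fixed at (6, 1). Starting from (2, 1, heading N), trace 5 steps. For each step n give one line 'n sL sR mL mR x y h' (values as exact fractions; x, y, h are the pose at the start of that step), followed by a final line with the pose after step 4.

0 100/13 20 -210/13 -100/13 2 1 N
1 200/29 8 -132/29 -200/29 2 0 W
2 25/2 50 -175/4 -25/2 3 0 N
3 8 200/17 -132/17 -8 3 -1 W
4 20 100 -90 -20 4 -1 N
final 4 -2 W

n=0: pose=(2,1,N); sL=100/13, sR=20; mL=-210/13, mR=-100/13; mL+mR=-310/13 → advance -1; mR−mL=110/13 → turn +1·90°
n=1: pose=(2,0,W); sL=200/29, sR=8; mL=-132/29, mR=-200/29; mL+mR=-332/29 → advance -1; mR−mL=-68/29 → turn -1·90°
n=2: pose=(3,0,N); sL=25/2, sR=50; mL=-175/4, mR=-25/2; mL+mR=-225/4 → advance -1; mR−mL=125/4 → turn +1·90°
n=3: pose=(3,-1,W); sL=8, sR=200/17; mL=-132/17, mR=-8; mL+mR=-268/17 → advance -1; mR−mL=-4/17 → turn -1·90°
n=4: pose=(4,-1,N); sL=20, sR=100; mL=-90, mR=-20; mL+mR=-110 → advance -1; mR−mL=70 → turn +1·90°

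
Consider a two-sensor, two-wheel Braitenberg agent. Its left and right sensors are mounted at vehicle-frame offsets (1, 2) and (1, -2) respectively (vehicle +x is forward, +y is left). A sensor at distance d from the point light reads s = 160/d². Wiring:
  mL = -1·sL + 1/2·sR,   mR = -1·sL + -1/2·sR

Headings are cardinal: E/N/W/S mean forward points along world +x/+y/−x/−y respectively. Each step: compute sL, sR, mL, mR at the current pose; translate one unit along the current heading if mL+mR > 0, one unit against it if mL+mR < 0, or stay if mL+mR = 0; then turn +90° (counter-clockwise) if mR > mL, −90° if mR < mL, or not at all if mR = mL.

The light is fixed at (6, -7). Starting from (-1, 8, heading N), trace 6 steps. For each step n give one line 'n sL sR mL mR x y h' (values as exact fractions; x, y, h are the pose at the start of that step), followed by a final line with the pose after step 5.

0 160/337 160/281 -18000/94697 -71920/94697 -1 8 N
1 40/73 8/9 -68/657 -652/657 -1 7 E
2 32/41 160/269 -5328/11029 -11888/11029 -2 7 S
3 16/25 16/37 -392/925 -792/925 -2 8 W
4 160/337 160/281 -18000/94697 -71920/94697 -1 8 N
5 40/73 8/9 -68/657 -652/657 -1 7 E
final -2 7 S

n=0: pose=(-1,8,N); sL=160/337, sR=160/281; mL=-18000/94697, mR=-71920/94697; mL+mR=-320/337 → advance -1; mR−mL=-160/281 → turn -1·90°
n=1: pose=(-1,7,E); sL=40/73, sR=8/9; mL=-68/657, mR=-652/657; mL+mR=-80/73 → advance -1; mR−mL=-8/9 → turn -1·90°
n=2: pose=(-2,7,S); sL=32/41, sR=160/269; mL=-5328/11029, mR=-11888/11029; mL+mR=-64/41 → advance -1; mR−mL=-160/269 → turn -1·90°
n=3: pose=(-2,8,W); sL=16/25, sR=16/37; mL=-392/925, mR=-792/925; mL+mR=-32/25 → advance -1; mR−mL=-16/37 → turn -1·90°
n=4: pose=(-1,8,N); sL=160/337, sR=160/281; mL=-18000/94697, mR=-71920/94697; mL+mR=-320/337 → advance -1; mR−mL=-160/281 → turn -1·90°
n=5: pose=(-1,7,E); sL=40/73, sR=8/9; mL=-68/657, mR=-652/657; mL+mR=-80/73 → advance -1; mR−mL=-8/9 → turn -1·90°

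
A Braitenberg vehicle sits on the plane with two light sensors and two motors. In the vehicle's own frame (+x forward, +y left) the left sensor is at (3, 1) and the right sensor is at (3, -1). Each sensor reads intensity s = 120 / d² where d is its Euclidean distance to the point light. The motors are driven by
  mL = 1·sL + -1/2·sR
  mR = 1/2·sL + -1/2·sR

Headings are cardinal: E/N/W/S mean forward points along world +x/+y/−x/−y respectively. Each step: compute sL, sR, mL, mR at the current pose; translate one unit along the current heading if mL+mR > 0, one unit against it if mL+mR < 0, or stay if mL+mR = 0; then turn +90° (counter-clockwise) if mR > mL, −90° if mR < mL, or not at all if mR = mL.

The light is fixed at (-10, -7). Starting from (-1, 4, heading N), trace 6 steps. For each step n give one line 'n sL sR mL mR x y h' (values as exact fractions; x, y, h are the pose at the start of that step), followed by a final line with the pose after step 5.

n=0: pose=(-1,4,N); sL=6/13, sR=15/37; mL=249/962, mR=27/962; mL+mR=138/481 → advance +1; mR−mL=-3/13 → turn -1·90°
n=1: pose=(-1,5,E); sL=120/313, sR=24/53; mL=2604/16589, mR=-576/16589; mL+mR=2028/16589 → advance +1; mR−mL=-60/313 → turn -1·90°
n=2: pose=(0,5,S); sL=60/101, sR=20/27; mL=610/2727, mR=-200/2727; mL+mR=410/2727 → advance +1; mR−mL=-30/101 → turn -1·90°
n=3: pose=(0,4,W); sL=120/149, sR=120/193; mL=14220/28757, mR=2640/28757; mL+mR=16860/28757 → advance +1; mR−mL=-60/149 → turn -1·90°
n=4: pose=(-1,4,N); sL=6/13, sR=15/37; mL=249/962, mR=27/962; mL+mR=138/481 → advance +1; mR−mL=-3/13 → turn -1·90°
n=5: pose=(-1,5,E); sL=120/313, sR=24/53; mL=2604/16589, mR=-576/16589; mL+mR=2028/16589 → advance +1; mR−mL=-60/313 → turn -1·90°

0 6/13 15/37 249/962 27/962 -1 4 N
1 120/313 24/53 2604/16589 -576/16589 -1 5 E
2 60/101 20/27 610/2727 -200/2727 0 5 S
3 120/149 120/193 14220/28757 2640/28757 0 4 W
4 6/13 15/37 249/962 27/962 -1 4 N
5 120/313 24/53 2604/16589 -576/16589 -1 5 E
final 0 5 S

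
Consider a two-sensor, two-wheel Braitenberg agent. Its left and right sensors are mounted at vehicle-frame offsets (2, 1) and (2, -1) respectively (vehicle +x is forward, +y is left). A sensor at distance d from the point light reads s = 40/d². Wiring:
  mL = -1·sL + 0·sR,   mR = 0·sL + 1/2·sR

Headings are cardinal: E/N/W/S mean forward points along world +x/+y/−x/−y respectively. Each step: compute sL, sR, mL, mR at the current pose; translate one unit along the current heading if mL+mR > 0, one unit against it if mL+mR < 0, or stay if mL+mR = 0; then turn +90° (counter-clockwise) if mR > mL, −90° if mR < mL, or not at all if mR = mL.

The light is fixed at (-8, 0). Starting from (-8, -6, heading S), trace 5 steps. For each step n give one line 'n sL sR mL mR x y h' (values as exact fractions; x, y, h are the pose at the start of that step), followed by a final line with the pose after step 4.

0 8/13 8/13 -8/13 4/13 -8 -6 S
1 2 1 -2 1/2 -8 -5 E
2 40/13 40/9 -40/13 20/9 -9 -5 N
3 20/29 20/17 -20/29 10/17 -9 -6 W
4 8/13 8/13 -8/13 4/13 -8 -6 S
final -8 -5 E

n=0: pose=(-8,-6,S); sL=8/13, sR=8/13; mL=-8/13, mR=4/13; mL+mR=-4/13 → advance -1; mR−mL=12/13 → turn +1·90°
n=1: pose=(-8,-5,E); sL=2, sR=1; mL=-2, mR=1/2; mL+mR=-3/2 → advance -1; mR−mL=5/2 → turn +1·90°
n=2: pose=(-9,-5,N); sL=40/13, sR=40/9; mL=-40/13, mR=20/9; mL+mR=-100/117 → advance -1; mR−mL=620/117 → turn +1·90°
n=3: pose=(-9,-6,W); sL=20/29, sR=20/17; mL=-20/29, mR=10/17; mL+mR=-50/493 → advance -1; mR−mL=630/493 → turn +1·90°
n=4: pose=(-8,-6,S); sL=8/13, sR=8/13; mL=-8/13, mR=4/13; mL+mR=-4/13 → advance -1; mR−mL=12/13 → turn +1·90°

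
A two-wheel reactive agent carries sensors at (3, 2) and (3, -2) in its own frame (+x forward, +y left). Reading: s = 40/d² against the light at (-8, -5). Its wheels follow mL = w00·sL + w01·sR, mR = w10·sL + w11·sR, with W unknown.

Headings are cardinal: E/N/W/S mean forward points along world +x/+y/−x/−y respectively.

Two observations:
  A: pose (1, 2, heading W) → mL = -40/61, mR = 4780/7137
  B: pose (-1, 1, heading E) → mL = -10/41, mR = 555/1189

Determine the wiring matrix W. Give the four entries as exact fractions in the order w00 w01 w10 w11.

obs A: pose=(1,2,W) → sL=40/61, sR=40/117, mL=-40/61, mR=4780/7137
obs B: pose=(-1,1,E) → sL=10/41, sR=10/29, mL=-10/41, mR=555/1189
sensor matrix S = [[40/61, 40/117], [10/41, 10/29]]; det S = 1211200/8485893
solve [mL_A; mL_B] = S·[w00; w01] and [mR_A; mR_B] = S·[w10; w11]:
  w00 = -1, w01 = 0, w10 = 1/2, w11 = 1

-1 0 1/2 1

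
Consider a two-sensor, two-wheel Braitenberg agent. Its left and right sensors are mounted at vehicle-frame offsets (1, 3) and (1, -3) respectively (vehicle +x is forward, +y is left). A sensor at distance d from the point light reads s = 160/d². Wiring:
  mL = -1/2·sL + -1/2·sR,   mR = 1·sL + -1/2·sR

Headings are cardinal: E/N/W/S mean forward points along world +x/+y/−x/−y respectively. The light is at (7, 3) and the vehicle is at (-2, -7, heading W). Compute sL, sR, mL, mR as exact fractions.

160/269 160/149 -33440/40081 2320/40081

left sensor world pos  = (-3, -10); dL² = 269
right sensor world pos = (-3, -4); dR² = 149
sL = 160/269 = 160/269
sR = 160/149 = 160/149
mL = -1/2·sL + -1/2·sR = -33440/40081
mR = 1·sL + -1/2·sR = 2320/40081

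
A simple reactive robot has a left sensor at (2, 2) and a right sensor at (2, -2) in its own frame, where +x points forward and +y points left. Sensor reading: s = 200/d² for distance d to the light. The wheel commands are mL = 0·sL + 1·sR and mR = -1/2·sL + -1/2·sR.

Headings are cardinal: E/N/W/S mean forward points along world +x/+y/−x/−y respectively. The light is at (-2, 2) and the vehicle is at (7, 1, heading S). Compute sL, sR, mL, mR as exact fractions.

20/13 100/29 100/29 -940/377

left sensor world pos  = (9, -1); dL² = 130
right sensor world pos = (5, -1); dR² = 58
sL = 200/130 = 20/13
sR = 200/58 = 100/29
mL = 0·sL + 1·sR = 100/29
mR = -1/2·sL + -1/2·sR = -940/377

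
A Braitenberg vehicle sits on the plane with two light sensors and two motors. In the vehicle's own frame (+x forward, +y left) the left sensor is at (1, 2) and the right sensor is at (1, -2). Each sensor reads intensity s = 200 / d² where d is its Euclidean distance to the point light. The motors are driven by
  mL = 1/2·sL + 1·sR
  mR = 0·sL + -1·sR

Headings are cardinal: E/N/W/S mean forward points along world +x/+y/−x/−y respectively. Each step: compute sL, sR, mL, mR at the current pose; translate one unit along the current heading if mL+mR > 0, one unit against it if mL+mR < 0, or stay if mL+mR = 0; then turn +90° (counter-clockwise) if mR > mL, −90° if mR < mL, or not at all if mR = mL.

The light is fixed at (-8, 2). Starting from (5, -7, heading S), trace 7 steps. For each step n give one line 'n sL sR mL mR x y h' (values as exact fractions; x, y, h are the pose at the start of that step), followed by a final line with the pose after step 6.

0 8/13 200/221 268/221 -200/221 5 -7 S
1 25/36 25/26 1225/936 -25/26 5 -8 W
2 200/181 200/277 63900/50137 -200/277 4 -8 N
3 100/109 20/29 3630/3161 -20/29 4 -7 E
4 8/13 200/221 268/221 -200/221 5 -7 S
5 25/36 25/26 1225/936 -25/26 5 -8 W
6 200/181 200/277 63900/50137 -200/277 4 -8 N
final 4 -7 E

n=0: pose=(5,-7,S); sL=8/13, sR=200/221; mL=268/221, mR=-200/221; mL+mR=4/13 → advance +1; mR−mL=-36/17 → turn -1·90°
n=1: pose=(5,-8,W); sL=25/36, sR=25/26; mL=1225/936, mR=-25/26; mL+mR=25/72 → advance +1; mR−mL=-2125/936 → turn -1·90°
n=2: pose=(4,-8,N); sL=200/181, sR=200/277; mL=63900/50137, mR=-200/277; mL+mR=100/181 → advance +1; mR−mL=-100100/50137 → turn -1·90°
n=3: pose=(4,-7,E); sL=100/109, sR=20/29; mL=3630/3161, mR=-20/29; mL+mR=50/109 → advance +1; mR−mL=-5810/3161 → turn -1·90°
n=4: pose=(5,-7,S); sL=8/13, sR=200/221; mL=268/221, mR=-200/221; mL+mR=4/13 → advance +1; mR−mL=-36/17 → turn -1·90°
n=5: pose=(5,-8,W); sL=25/36, sR=25/26; mL=1225/936, mR=-25/26; mL+mR=25/72 → advance +1; mR−mL=-2125/936 → turn -1·90°
n=6: pose=(4,-8,N); sL=200/181, sR=200/277; mL=63900/50137, mR=-200/277; mL+mR=100/181 → advance +1; mR−mL=-100100/50137 → turn -1·90°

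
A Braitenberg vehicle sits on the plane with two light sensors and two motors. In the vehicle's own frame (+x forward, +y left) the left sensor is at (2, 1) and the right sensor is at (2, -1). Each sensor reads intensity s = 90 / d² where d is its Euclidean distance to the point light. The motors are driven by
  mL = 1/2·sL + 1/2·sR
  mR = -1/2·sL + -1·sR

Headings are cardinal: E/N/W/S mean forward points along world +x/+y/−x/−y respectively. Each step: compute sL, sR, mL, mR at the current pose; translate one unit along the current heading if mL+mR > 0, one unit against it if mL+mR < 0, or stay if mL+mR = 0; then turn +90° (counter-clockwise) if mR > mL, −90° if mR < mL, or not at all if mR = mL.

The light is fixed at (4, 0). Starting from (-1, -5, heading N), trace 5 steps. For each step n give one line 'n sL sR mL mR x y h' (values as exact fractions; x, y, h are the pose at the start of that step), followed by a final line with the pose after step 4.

n=0: pose=(-1,-5,N); sL=2, sR=18/5; mL=14/5, mR=-23/5; mL+mR=-9/5 → advance -1; mR−mL=-37/5 → turn -1·90°
n=1: pose=(-1,-6,E); sL=45/17, sR=45/29; mL=1035/493, mR=-2835/986; mL+mR=-45/58 → advance -1; mR−mL=-4905/986 → turn -1·90°
n=2: pose=(-2,-6,S); sL=90/89, sR=90/113; mL=9090/10057, mR=-13095/10057; mL+mR=-45/113 → advance -1; mR−mL=-22185/10057 → turn -1·90°
n=3: pose=(-2,-5,W); sL=9/10, sR=9/8; mL=81/80, mR=-63/40; mL+mR=-9/16 → advance -1; mR−mL=-207/80 → turn -1·90°
n=4: pose=(-1,-5,N); sL=2, sR=18/5; mL=14/5, mR=-23/5; mL+mR=-9/5 → advance -1; mR−mL=-37/5 → turn -1·90°

0 2 18/5 14/5 -23/5 -1 -5 N
1 45/17 45/29 1035/493 -2835/986 -1 -6 E
2 90/89 90/113 9090/10057 -13095/10057 -2 -6 S
3 9/10 9/8 81/80 -63/40 -2 -5 W
4 2 18/5 14/5 -23/5 -1 -5 N
final -1 -6 E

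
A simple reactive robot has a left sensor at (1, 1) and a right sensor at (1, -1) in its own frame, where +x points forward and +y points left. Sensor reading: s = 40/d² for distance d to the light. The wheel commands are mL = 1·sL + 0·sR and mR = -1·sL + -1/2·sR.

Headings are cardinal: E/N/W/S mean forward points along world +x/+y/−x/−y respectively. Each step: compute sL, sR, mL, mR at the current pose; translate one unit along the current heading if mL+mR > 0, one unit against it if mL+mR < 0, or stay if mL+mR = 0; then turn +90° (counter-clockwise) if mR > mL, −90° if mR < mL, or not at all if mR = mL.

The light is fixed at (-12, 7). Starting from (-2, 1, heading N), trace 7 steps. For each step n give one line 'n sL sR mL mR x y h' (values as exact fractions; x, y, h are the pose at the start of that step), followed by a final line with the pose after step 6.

0 20/53 20/73 20/53 -1990/3869 -2 1 N
1 40/157 8/37 40/157 -2108/5809 -2 0 E
2 10/41 5/16 10/41 -525/1312 -3 0 S
3 40/113 40/89 40/113 -5820/10057 -3 1 W
4 20/53 20/73 20/53 -1990/3869 -2 1 N
5 40/157 8/37 40/157 -2108/5809 -2 0 E
6 10/41 5/16 10/41 -525/1312 -3 0 S
final -3 1 W

n=0: pose=(-2,1,N); sL=20/53, sR=20/73; mL=20/53, mR=-1990/3869; mL+mR=-10/73 → advance -1; mR−mL=-3450/3869 → turn -1·90°
n=1: pose=(-2,0,E); sL=40/157, sR=8/37; mL=40/157, mR=-2108/5809; mL+mR=-4/37 → advance -1; mR−mL=-3588/5809 → turn -1·90°
n=2: pose=(-3,0,S); sL=10/41, sR=5/16; mL=10/41, mR=-525/1312; mL+mR=-5/32 → advance -1; mR−mL=-845/1312 → turn -1·90°
n=3: pose=(-3,1,W); sL=40/113, sR=40/89; mL=40/113, mR=-5820/10057; mL+mR=-20/89 → advance -1; mR−mL=-9380/10057 → turn -1·90°
n=4: pose=(-2,1,N); sL=20/53, sR=20/73; mL=20/53, mR=-1990/3869; mL+mR=-10/73 → advance -1; mR−mL=-3450/3869 → turn -1·90°
n=5: pose=(-2,0,E); sL=40/157, sR=8/37; mL=40/157, mR=-2108/5809; mL+mR=-4/37 → advance -1; mR−mL=-3588/5809 → turn -1·90°
n=6: pose=(-3,0,S); sL=10/41, sR=5/16; mL=10/41, mR=-525/1312; mL+mR=-5/32 → advance -1; mR−mL=-845/1312 → turn -1·90°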